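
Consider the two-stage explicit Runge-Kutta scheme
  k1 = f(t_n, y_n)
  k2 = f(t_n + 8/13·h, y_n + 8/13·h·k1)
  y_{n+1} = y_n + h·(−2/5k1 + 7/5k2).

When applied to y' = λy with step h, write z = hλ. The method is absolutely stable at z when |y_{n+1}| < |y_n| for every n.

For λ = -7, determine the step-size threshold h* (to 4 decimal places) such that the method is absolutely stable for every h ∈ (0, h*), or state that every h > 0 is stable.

Test eqn y'=λy, z=hλ:
  k1=λy_n ⇒ h·k1=z·y_n;  k2=λ(1+8/13z)y_n ⇒ h·k2=z(1+8/13z)y_n
  y_{n+1}/y_n = 1 − 2/5z + 7/5z(1+8/13z) = 1 + z + 56/65z²
  ⇒ R(z) = 1 + z + 56/65z².

Find x<0 with |R(x)|<1.
x=-0.56: |R|=0.7102
R=1: x+56/65x²=0 ⇒ x=−65/56=-1.1607; min R=1−1/(4·56/65)=0.7098>−1
Confirm numerically:
  x=-0.969: |R|=0.83995 <1
  x=-0.875: |R|=0.78462 <1
  x=-0.691: |R|=0.72037 <1
  x=-0.517: |R|=0.71328 <1
  x=-1.650: |R|=1.69554 >1
  x=-1.592: |R|=1.59154 >1
Interval (-1.1607, 0).

(-1.1607,0); λ=-7 ⇒ h* = (65/56)/7 = 0.1658.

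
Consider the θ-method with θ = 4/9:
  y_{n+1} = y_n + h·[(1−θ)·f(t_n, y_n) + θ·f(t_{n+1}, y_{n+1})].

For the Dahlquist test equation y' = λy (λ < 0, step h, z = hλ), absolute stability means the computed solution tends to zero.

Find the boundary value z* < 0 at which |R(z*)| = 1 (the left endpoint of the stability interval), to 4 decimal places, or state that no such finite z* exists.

Set f=λy, z=hλ:
  y_{n+1} = y_n + z·[5/9·y_n + 4/9·y_{n+1}] ⇒ (1 − 4/9z)y_{n+1} = (1 + 5/9z)y_n
  ⇒ R(z) = (1 + 5/9z)/(1 − 4/9z).

Find x<0 with |R(x)|<1.
x=-0.82: |R|=0.3990
R=−1: 1+5/9x = −1+4/9x ⇒ -1/9x=2 ⇒ x=2/(-1/9)=-18.0000
Confirm numerically:
  x=-17.374: |R|=0.99203 <1
  x=-15.395: |R|=0.96309 <1
  x=-12.640: |R|=0.91001 <1
  x=-18.514: |R|=1.00619 >1
  x=-18.407: |R|=1.00493 >1
  x=-18.126: |R|=1.00155 >1
Interval (-18.0000, 0).

left endpoint -18.0000.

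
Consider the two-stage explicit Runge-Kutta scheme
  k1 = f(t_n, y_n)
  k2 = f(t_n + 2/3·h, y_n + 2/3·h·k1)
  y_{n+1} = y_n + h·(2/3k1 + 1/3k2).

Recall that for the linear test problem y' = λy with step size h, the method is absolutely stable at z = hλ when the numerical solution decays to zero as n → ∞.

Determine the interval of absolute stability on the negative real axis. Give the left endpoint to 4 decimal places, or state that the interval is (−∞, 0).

z∈(-4.5000,0).

Test eqn y'=λy, z=hλ:
  k1=λy_n ⇒ h·k1=z·y_n;  k2=λ(1+2/3z)y_n ⇒ h·k2=z(1+2/3z)y_n
  y_{n+1}/y_n = 1 + 2/3z + 1/3z(1+2/3z) = 1 + z + 2/9z²
  Hence R(z) = 1 + z + 2/9z².

Solve |R(x)|<1 on ℝ⁻.
x=-0.51: |R|=0.5478
R=1: x+2/9x²=0 ⇒ x=−9/2=-4.5000; min R=1−1/(4·2/9)=-0.1250>−1
Confirm numerically:
  x=-3.217: |R|=0.08280 <1
  x=-3.036: |R|=0.01229 <1
  x=-2.541: |R|=0.10618 <1
  x=-5.099: |R|=1.67873 >1
  x=-4.978: |R|=1.52877 >1
Interval (-4.5000, 0).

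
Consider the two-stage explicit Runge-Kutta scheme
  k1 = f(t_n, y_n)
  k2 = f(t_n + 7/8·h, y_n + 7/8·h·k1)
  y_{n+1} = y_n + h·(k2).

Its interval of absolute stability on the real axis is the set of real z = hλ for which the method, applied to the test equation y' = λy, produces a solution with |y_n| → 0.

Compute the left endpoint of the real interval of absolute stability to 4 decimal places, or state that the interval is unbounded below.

left endpoint -1.1429.

On y'=λy, z=hλ:
  k1=λy_n ⇒ h·k1=z·y_n;  k2=λ(1+7/8z)y_n ⇒ h·k2=z(1+7/8z)y_n
  y_{n+1}/y_n = 1 + z(1+7/8z) = 1 + z + 7/8z²
  R(z) = 1 + z + 7/8z².

Find x<0 with |R(x)|<1.
x=-1.41: |R|=1.3296
R=1: x+7/8x²=0 ⇒ x=−8/7=-1.1429; min R=1−1/(4·7/8)=0.7143>−1
Confirm numerically:
  x=-1.062: |R|=0.92486 <1
  x=-0.948: |R|=0.83837 <1
  x=-0.829: |R|=0.77234 <1
  x=-0.567: |R|=0.71430 <1
  x=-1.598: |R|=1.63640 >1
  x=-1.586: |R|=1.61497 >1
  x=-1.298: |R|=1.17620 >1
So |R|<1 on (-1.1429, 0).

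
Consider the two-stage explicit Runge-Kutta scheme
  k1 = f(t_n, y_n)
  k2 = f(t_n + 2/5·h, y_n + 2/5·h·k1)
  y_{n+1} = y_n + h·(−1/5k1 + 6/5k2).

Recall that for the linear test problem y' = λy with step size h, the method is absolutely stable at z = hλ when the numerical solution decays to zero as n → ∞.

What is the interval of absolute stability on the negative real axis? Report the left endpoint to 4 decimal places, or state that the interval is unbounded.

z∈(-2.0833,0).

Set f=λy, z=hλ:
  k1=λy_n ⇒ h·k1=z·y_n;  k2=λ(1+2/5z)y_n ⇒ h·k2=z(1+2/5z)y_n
  y_{n+1}/y_n = 1 − 1/5z + 6/5z(1+2/5z) = 1 + z + 12/25z²
  ⇒ R(z) = 1 + z + 12/25z².

Need |R(x)|<1, x<0.
x=-0.46: |R|=0.6416
R=1: x+12/25x²=0 ⇒ x=−25/12=-2.0833; min R=1−1/(4·12/25)=0.4792>−1
Confirm numerically:
  x=-1.766: |R|=0.73100 <1
  x=-1.730: |R|=0.70659 <1
  x=-1.242: |R|=0.49843 <1
  x=-2.591: |R|=1.63137 >1
  x=-2.400: |R|=1.36480 >1
  x=-2.351: |R|=1.30206 >1
Interval (-2.0833, 0).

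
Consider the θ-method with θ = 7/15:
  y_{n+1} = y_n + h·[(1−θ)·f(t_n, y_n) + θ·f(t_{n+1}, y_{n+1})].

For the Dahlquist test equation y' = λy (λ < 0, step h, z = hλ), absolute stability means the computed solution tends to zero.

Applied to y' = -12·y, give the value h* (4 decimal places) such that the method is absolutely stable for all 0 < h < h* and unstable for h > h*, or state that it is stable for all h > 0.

(-30.0000,0); λ=-12 ⇒ h* = (30)/12 = 2.5000.

Set f=λy, z=hλ:
  y_{n+1} = y_n + z·[8/15·y_n + 7/15·y_{n+1}] ⇒ (1 − 7/15z)y_{n+1} = (1 + 8/15z)y_n
  R(z) = (1 + 8/15z)/(1 − 7/15z).

Need |R(x)|<1, x<0.
x=-0.98: |R|=0.3275
R=−1: 1+8/15x = −1+7/15x ⇒ -1/15x=2 ⇒ x=2/(-1/15)=-30.0000
Confirm numerically:
  x=-26.233: |R|=0.98104 <1
  x=-17.761: |R|=0.91216 <1
  x=-14.896: |R|=0.87337 <1
  x=-30.500: |R|=1.00219 >1
  x=-30.343: |R|=1.00151 >1
  x=-30.109: |R|=1.00048 >1
Stable set (-30.0000, 0).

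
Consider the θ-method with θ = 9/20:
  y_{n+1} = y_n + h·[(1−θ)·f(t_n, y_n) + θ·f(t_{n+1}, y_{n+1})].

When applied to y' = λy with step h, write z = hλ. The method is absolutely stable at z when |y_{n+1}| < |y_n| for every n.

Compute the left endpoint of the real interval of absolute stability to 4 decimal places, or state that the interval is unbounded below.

left endpoint -20.0000.

Test eqn y'=λy, z=hλ:
  y_{n+1} = y_n + z·[11/20·y_n + 9/20·y_{n+1}] ⇒ (1 − 9/20z)y_{n+1} = (1 + 11/20z)y_n
  R(z) = (1 + 11/20z)/(1 − 9/20z).

Solve |R(x)|<1 on ℝ⁻.
x=-1.55: |R|=0.0869
R=−1: 1+11/20x = −1+9/20x ⇒ -1/10x=2 ⇒ x=2/(-1/10)=-20.0000
Confirm numerically:
  x=-19.677: |R|=0.99672 <1
  x=-15.112: |R|=0.93734 <1
  x=-14.701: |R|=0.93042 <1
  x=-9.590: |R|=0.80416 <1
  x=-20.513: |R|=1.00501 >1
  x=-20.497: |R|=1.00486 >1
Stable set (-20.0000, 0).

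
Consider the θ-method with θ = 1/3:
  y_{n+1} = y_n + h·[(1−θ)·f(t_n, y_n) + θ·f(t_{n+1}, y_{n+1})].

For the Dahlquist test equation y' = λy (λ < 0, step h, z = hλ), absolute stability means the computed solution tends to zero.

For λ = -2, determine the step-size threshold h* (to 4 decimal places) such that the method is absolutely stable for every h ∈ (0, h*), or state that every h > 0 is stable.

(-6.0000,0); λ=-2 ⇒ h* = (6)/2 = 3.0000.

Set f=λy, z=hλ:
  y_{n+1} = y_n + z·[2/3·y_n + 1/3·y_{n+1}] ⇒ (1 − 1/3z)y_{n+1} = (1 + 2/3z)y_n
  ⇒ R(z) = (1 + 2/3z)/(1 − 1/3z).

Boundary: |R(x)|=1, x<0.
x=-1.13: |R|=0.1792
R=−1: 1+2/3x = −1+1/3x ⇒ -1/3x=2 ⇒ x=2/(-1/3)=-6.0000
Confirm numerically:
  x=-5.481: |R|=0.93880 <1
  x=-4.383: |R|=0.78098 <1
  x=-4.160: |R|=0.74302 <1
  x=-6.542: |R|=1.05680 >1
  x=-6.486: |R|=1.05123 >1
So |R|<1 on (-6.0000, 0).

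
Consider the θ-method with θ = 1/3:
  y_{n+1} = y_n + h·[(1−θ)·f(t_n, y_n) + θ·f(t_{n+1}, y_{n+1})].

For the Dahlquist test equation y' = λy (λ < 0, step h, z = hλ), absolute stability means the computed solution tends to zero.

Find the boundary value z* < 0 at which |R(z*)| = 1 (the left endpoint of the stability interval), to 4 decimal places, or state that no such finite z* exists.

Test eqn y'=λy, z=hλ:
  y_{n+1} = y_n + z·[2/3·y_n + 1/3·y_{n+1}] ⇒ (1 − 1/3z)y_{n+1} = (1 + 2/3z)y_n
  so R(z) = (1 + 2/3z)/(1 − 1/3z).

Find x<0 with |R(x)|<1.
x=-1.66: |R|=0.0687
R=−1: 1+2/3x = −1+1/3x ⇒ -1/3x=2 ⇒ x=2/(-1/3)=-6.0000
Confirm numerically:
  x=-4.831: |R|=0.85072 <1
  x=-2.570: |R|=0.38420 <1
  x=-2.525: |R|=0.37104 <1
  x=-6.465: |R|=1.04913 >1
  x=-6.096: |R|=1.01055 >1
So |R|<1 on (-6.0000, 0).

left endpoint -6.0000.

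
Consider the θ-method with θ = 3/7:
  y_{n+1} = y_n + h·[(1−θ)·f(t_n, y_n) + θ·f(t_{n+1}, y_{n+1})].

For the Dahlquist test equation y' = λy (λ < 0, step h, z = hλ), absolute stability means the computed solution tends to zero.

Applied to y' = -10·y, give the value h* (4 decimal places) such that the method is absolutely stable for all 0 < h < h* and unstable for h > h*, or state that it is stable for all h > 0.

(-14.0000,0); λ=-10 ⇒ h* = (14)/10 = 1.4000.

Test eqn y'=λy, z=hλ:
  y_{n+1} = y_n + z·[4/7·y_n + 3/7·y_{n+1}] ⇒ (1 − 3/7z)y_{n+1} = (1 + 4/7z)y_n
  ⇒ R(z) = (1 + 4/7z)/(1 − 3/7z).

Boundary: |R(x)|=1, x<0.
x=-0.5: |R|=0.5882
R=−1: 1+4/7x = −1+3/7x ⇒ -1/7x=2 ⇒ x=2/(-1/7)=-14.0000
Confirm numerically:
  x=-13.343: |R|=0.98603 <1
  x=-8.018: |R|=0.80737 <1
  x=-7.890: |R|=0.80078 <1
  x=-6.785: |R|=0.73625 <1
  x=-14.543: |R|=1.01073 >1
  x=-14.404: |R|=1.00805 >1
  x=-14.069: |R|=1.00140 >1
So |R|<1 on (-14.0000, 0).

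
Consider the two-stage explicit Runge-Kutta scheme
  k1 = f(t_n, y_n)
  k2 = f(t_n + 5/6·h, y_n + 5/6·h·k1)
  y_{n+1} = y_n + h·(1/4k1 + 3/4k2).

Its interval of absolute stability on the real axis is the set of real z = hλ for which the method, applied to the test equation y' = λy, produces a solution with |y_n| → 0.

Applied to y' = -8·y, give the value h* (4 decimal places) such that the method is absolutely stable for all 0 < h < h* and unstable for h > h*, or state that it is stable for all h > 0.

(-1.6000,0); λ=-8 ⇒ h* = (8/5)/8 = 0.2000.

With y'=λy (z=hλ):
  k1=λy_n ⇒ h·k1=z·y_n;  k2=λ(1+5/6z)y_n ⇒ h·k2=z(1+5/6z)y_n
  y_{n+1}/y_n = 1 + 1/4z + 3/4z(1+5/6z) = 1 + z + 5/8z²
  R(z) = 1 + z + 5/8z².

Boundary: |R(x)|=1, x<0.
x=-0.69: |R|=0.6076
R=1: x+5/8x²=0 ⇒ x=−8/5=-1.6000; min R=1−1/(4·5/8)=0.6000>−1
Confirm numerically:
  x=-1.407: |R|=0.83028 <1
  x=-1.266: |R|=0.73572 <1
  x=-0.991: |R|=0.62280 <1
  x=-0.901: |R|=0.60638 <1
  x=-2.182: |R|=1.79370 >1
  x=-2.060: |R|=1.59225 >1
  x=-1.802: |R|=1.22750 >1
So |R|<1 on (-1.6000, 0).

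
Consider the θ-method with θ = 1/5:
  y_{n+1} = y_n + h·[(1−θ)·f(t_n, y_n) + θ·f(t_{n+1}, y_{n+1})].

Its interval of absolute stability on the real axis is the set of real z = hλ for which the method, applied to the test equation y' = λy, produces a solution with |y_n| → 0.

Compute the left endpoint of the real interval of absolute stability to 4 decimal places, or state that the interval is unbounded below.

z* = -3.3333.

On y'=λy, z=hλ:
  y_{n+1} = y_n + z·[4/5·y_n + 1/5·y_{n+1}] ⇒ (1 − 1/5z)y_{n+1} = (1 + 4/5z)y_n
  Hence R(z) = (1 + 4/5z)/(1 − 1/5z).

Boundary: |R(x)|=1, x<0.
x=-0.81: |R|=0.3029
R=−1: 1+4/5x = −1+1/5x ⇒ -3/5x=2 ⇒ x=2/(-3/5)=-3.3333
Confirm numerically:
  x=-3.140: |R|=0.92875 <1
  x=-2.031: |R|=0.44432 <1
  x=-1.738: |R|=0.28970 <1
  x=-3.810: |R|=1.16232 >1
  x=-3.524: |R|=1.06710 >1
  x=-3.523: |R|=1.06676 >1
Stable set (-3.3333, 0).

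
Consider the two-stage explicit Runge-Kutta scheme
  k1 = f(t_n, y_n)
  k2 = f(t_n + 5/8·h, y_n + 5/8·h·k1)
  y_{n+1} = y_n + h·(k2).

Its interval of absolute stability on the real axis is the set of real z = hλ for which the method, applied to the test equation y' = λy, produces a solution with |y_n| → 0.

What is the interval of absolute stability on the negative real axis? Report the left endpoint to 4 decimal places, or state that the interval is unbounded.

On y'=λy, z=hλ:
  k1=λy_n ⇒ h·k1=z·y_n;  k2=λ(1+5/8z)y_n ⇒ h·k2=z(1+5/8z)y_n
  y_{n+1}/y_n = 1 + z(1+5/8z) = 1 + z + 5/8z²
  Hence R(z) = 1 + z + 5/8z².

Solve |R(x)|<1 on ℝ⁻.
x=-1.67: |R|=1.0731
R=1: x+5/8x²=0 ⇒ x=−8/5=-1.6000; min R=1−1/(4·5/8)=0.6000>−1
Confirm numerically:
  x=-1.576: |R|=0.97636 <1
  x=-1.529: |R|=0.93215 <1
  x=-1.512: |R|=0.91684 <1
  x=-1.293: |R|=0.75191 <1
  x=-2.116: |R|=1.68241 >1
  x=-1.850: |R|=1.28906 >1
  x=-1.771: |R|=1.18928 >1
So |R|<1 on (-1.6000, 0).

(-1.6000, 0).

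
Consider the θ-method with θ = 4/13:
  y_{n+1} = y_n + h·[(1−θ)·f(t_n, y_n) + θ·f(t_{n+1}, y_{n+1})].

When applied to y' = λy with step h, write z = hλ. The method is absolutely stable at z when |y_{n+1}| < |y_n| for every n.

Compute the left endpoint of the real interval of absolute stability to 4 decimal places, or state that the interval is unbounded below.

Test eqn y'=λy, z=hλ:
  y_{n+1} = y_n + z·[9/13·y_n + 4/13·y_{n+1}] ⇒ (1 − 4/13z)y_{n+1} = (1 + 9/13z)y_n
  Hence R(z) = (1 + 9/13z)/(1 − 4/13z).

Find x<0 with |R(x)|<1.
x=-1.1: |R|=0.1782
R=−1: 1+9/13x = −1+4/13x ⇒ -5/13x=2 ⇒ x=2/(-5/13)=-5.2000
Confirm numerically:
  x=-5.158: |R|=0.99376 <1
  x=-5.003: |R|=0.97016 <1
  x=-4.958: |R|=0.96315 <1
  x=-2.497: |R|=0.41208 <1
  x=-5.702: |R|=1.07010 >1
  x=-5.243: |R|=1.00633 >1
So |R|<1 on (-5.2000, 0).

z* = -5.2000.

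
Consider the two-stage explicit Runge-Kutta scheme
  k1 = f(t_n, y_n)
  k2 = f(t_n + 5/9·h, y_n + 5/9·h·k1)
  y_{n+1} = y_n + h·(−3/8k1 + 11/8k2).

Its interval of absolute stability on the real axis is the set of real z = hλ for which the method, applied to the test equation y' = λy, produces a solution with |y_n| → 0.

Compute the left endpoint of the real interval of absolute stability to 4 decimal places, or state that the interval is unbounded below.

z* = -1.3091.

On y'=λy, z=hλ:
  k1=λy_n ⇒ h·k1=z·y_n;  k2=λ(1+5/9z)y_n ⇒ h·k2=z(1+5/9z)y_n
  y_{n+1}/y_n = 1 − 3/8z + 11/8z(1+5/9z) = 1 + z + 55/72z²
  Hence R(z) = 1 + z + 55/72z².

Need |R(x)|<1, x<0.
x=-0.38: |R|=0.7303
R=1: x+55/72x²=0 ⇒ x=−72/55=-1.3091; min R=1−1/(4·55/72)=0.6727>−1
Confirm numerically:
  x=-1.046: |R|=0.78978 <1
  x=-0.655: |R|=0.67273 <1
  x=-0.528: |R|=0.68496 <1
  x=-1.539: |R|=1.27029 >1
  x=-1.435: |R|=1.13802 >1
  x=-1.356: |R|=1.04859 >1
So |R|<1 on (-1.3091, 0).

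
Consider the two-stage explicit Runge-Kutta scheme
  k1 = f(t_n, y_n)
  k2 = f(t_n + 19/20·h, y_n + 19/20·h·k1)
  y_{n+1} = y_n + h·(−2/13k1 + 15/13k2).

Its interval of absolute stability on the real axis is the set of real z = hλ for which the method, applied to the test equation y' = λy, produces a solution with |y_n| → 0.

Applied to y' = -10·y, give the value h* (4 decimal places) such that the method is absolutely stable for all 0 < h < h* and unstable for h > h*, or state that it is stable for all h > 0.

(-0.9123,0); λ=-10 ⇒ h* = (52/57)/10 = 0.0912.

Test eqn y'=λy, z=hλ:
  k1=λy_n ⇒ h·k1=z·y_n;  k2=λ(1+19/20z)y_n ⇒ h·k2=z(1+19/20z)y_n
  y_{n+1}/y_n = 1 − 2/13z + 15/13z(1+19/20z) = 1 + z + 57/52z²
  ⇒ R(z) = 1 + z + 57/52z².

Find x<0 with |R(x)|<1.
x=-1.08: |R|=1.1986
R=1: x+57/52x²=0 ⇒ x=−52/57=-0.9123; min R=1−1/(4·57/52)=0.7719>−1
Confirm numerically:
  x=-0.732: |R|=0.85535 <1
  x=-0.665: |R|=0.81975 <1
  x=-0.503: |R|=0.77434 <1
  x=-0.990: |R|=1.08434 >1
  x=-0.934: |R|=1.02224 >1
Interval (-0.9123, 0).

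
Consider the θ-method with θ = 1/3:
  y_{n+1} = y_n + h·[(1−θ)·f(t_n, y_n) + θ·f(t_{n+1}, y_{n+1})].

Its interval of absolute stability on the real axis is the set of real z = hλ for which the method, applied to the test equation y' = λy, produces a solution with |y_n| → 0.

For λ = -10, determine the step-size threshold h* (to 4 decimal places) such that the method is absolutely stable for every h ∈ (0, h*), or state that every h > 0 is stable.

(-6.0000,0); λ=-10 ⇒ h* = (6)/10 = 0.6000.

Test eqn y'=λy, z=hλ:
  y_{n+1} = y_n + z·[2/3·y_n + 1/3·y_{n+1}] ⇒ (1 − 1/3z)y_{n+1} = (1 + 2/3z)y_n
  Hence R(z) = (1 + 2/3z)/(1 − 1/3z).

Find x<0 with |R(x)|<1.
x=-1.67: |R|=0.0728
R=−1: 1+2/3x = −1+1/3x ⇒ -1/3x=2 ⇒ x=2/(-1/3)=-6.0000
Confirm numerically:
  x=-4.204: |R|=0.75069 <1
  x=-3.960: |R|=0.70690 <1
  x=-3.840: |R|=0.68421 <1
  x=-6.490: |R|=1.05163 >1
  x=-6.364: |R|=1.03887 >1
  x=-6.329: |R|=1.03527 >1
So |R|<1 on (-6.0000, 0).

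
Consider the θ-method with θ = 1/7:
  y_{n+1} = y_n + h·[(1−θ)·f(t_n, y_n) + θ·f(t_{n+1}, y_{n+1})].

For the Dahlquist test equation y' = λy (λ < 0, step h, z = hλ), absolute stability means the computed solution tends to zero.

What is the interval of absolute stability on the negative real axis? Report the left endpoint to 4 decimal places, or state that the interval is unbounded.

(-2.8000, 0).

Set f=λy, z=hλ:
  y_{n+1} = y_n + z·[6/7·y_n + 1/7·y_{n+1}] ⇒ (1 − 1/7z)y_{n+1} = (1 + 6/7z)y_n
  so R(z) = (1 + 6/7z)/(1 − 1/7z).

Solve |R(x)|<1 on ℝ⁻.
x=-1.2: |R|=0.0244
R=−1: 1+6/7x = −1+1/7x ⇒ -5/7x=2 ⇒ x=2/(-5/7)=-2.8000
Confirm numerically:
  x=-2.351: |R|=0.75992 <1
  x=-2.020: |R|=0.56763 <1
  x=-1.970: |R|=0.53735 <1
  x=-1.232: |R|=0.04762 <1
  x=-3.294: |R|=1.23995 >1
  x=-3.152: |R|=1.17336 >1
  x=-3.112: |R|=1.15427 >1
So |R|<1 on (-2.8000, 0).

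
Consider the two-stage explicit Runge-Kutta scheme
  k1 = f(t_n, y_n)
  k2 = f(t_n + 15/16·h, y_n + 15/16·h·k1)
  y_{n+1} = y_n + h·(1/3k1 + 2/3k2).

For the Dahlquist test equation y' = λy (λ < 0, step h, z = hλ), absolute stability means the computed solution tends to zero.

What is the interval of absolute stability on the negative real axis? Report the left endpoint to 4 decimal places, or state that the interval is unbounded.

z∈(-1.6000,0).

Set f=λy, z=hλ:
  k1=λy_n ⇒ h·k1=z·y_n;  k2=λ(1+15/16z)y_n ⇒ h·k2=z(1+15/16z)y_n
  y_{n+1}/y_n = 1 + 1/3z + 2/3z(1+15/16z) = 1 + z + 5/8z²
  R(z) = 1 + z + 5/8z².

Need |R(x)|<1, x<0.
x=-1.33: |R|=0.7756
R=1: x+5/8x²=0 ⇒ x=−8/5=-1.6000; min R=1−1/(4·5/8)=0.6000>−1
Confirm numerically:
  x=-1.268: |R|=0.73689 <1
  x=-1.175: |R|=0.68789 <1
  x=-1.094: |R|=0.65402 <1
  x=-2.067: |R|=1.60331 >1
  x=-1.690: |R|=1.09506 >1
Interval (-1.6000, 0).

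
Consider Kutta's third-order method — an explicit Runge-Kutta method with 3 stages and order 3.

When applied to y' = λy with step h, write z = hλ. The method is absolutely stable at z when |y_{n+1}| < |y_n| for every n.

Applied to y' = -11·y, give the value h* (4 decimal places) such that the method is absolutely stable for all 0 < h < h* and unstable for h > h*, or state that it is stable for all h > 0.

(-2.5127,0); λ=-11 ⇒ h* = 0.2284.

Set f=λy, z=hλ:
  order 3, 3-stage ⇒ R(z)=1+z+z^2/2+z^3/6
  (e.g. R(-0.4)=0.66933, |R|=0.66933)

Solve |R(x)|<1 on ℝ⁻.
x=-0.4: |R|=0.6693
|R(-2.81)|=1.5600 |R(-2.53)|=1.0286 |R(-1.02)|=0.3233
Bisect:
  x_lo=-3.3266 |R|=2.9291  x_hi=-0.1011 |R|=0.9039
  mid=-1.71385 |R|=0.08422 →hi
  mid=-2.52024 |R|=1.01237 →lo
  mid=-2.11705 |R|=0.45750 →hi
  mid=-2.31864 |R|=0.70813 →hi
  mid=-2.41944 |R|=0.85304 →hi
  mid=-2.46984 |R|=0.93084 →hi
  mid=-2.49504 |R|=0.97113 →hi
  mid=-2.50764 |R|=0.99163 →hi
  ...
  [-2.51276,-2.51256] ⇒ x*=-2.5127
Interval (-2.5127, 0).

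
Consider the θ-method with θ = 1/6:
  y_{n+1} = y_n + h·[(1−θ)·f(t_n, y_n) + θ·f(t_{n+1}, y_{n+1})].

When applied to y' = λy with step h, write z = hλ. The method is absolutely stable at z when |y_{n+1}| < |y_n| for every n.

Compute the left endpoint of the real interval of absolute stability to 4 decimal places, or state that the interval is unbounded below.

left endpoint -3.0000.

Set f=λy, z=hλ:
  y_{n+1} = y_n + z·[5/6·y_n + 1/6·y_{n+1}] ⇒ (1 − 1/6z)y_{n+1} = (1 + 5/6z)y_n
  ⇒ R(z) = (1 + 5/6z)/(1 − 1/6z).

Solve |R(x)|<1 on ℝ⁻.
x=-0.48: |R|=0.5556
R=−1: 1+5/6x = −1+1/6x ⇒ -2/3x=2 ⇒ x=2/(-2/3)=-3.0000
Confirm numerically:
  x=-2.617: |R|=0.82221 <1
  x=-1.521: |R|=0.21340 <1
  x=-1.216: |R|=0.01109 <1
  x=-3.551: |R|=1.23076 >1
  x=-3.308: |R|=1.13236 >1
  x=-3.098: |R|=1.04309 >1
Stable set (-3.0000, 0).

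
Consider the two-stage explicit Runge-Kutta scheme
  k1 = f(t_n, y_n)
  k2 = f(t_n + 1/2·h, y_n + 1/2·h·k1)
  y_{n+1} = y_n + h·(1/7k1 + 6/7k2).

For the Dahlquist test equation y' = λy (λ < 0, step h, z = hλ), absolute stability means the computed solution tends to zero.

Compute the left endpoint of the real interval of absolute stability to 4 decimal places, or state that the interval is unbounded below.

Test eqn y'=λy, z=hλ:
  k1=λy_n ⇒ h·k1=z·y_n;  k2=λ(1+1/2z)y_n ⇒ h·k2=z(1+1/2z)y_n
  y_{n+1}/y_n = 1 + 1/7z + 6/7z(1+1/2z) = 1 + z + 3/7z²
  ⇒ R(z) = 1 + z + 3/7z².

Find x<0 with |R(x)|<1.
x=-1.3: |R|=0.4243
R=1: x+3/7x²=0 ⇒ x=−7/3=-2.3333; min R=1−1/(4·3/7)=0.4167>−1
Confirm numerically:
  x=-2.138: |R|=0.82102 <1
  x=-1.814: |R|=0.59626 <1
  x=-1.479: |R|=0.45847 <1
  x=-1.081: |R|=0.41981 <1
  x=-2.823: |R|=1.59243 >1
  x=-2.708: |R|=1.43483 >1
Interval (-2.3333, 0).

z* = -2.3333.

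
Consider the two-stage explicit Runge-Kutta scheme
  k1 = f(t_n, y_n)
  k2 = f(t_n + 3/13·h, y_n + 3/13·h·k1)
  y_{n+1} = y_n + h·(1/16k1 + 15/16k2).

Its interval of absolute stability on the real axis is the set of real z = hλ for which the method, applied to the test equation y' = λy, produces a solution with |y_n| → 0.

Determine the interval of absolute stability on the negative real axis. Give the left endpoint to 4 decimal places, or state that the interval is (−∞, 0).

(-4.6222, 0).

With y'=λy (z=hλ):
  k1=λy_n ⇒ h·k1=z·y_n;  k2=λ(1+3/13z)y_n ⇒ h·k2=z(1+3/13z)y_n
  y_{n+1}/y_n = 1 + 1/16z + 15/16z(1+3/13z) = 1 + z + 45/208z²
  so R(z) = 1 + z + 45/208z².

Need |R(x)|<1, x<0.
x=-0.92: |R|=0.2631
R=1: x+45/208x²=0 ⇒ x=−208/45=-4.6222; min R=1−1/(4·45/208)=-0.1556>−1
Confirm numerically:
  x=-3.829: |R|=0.34290 <1
  x=-2.880: |R|=0.08554 <1
  x=-2.273: |R|=0.15524 <1
  x=-4.922: |R|=1.31922 >1
  x=-4.821: |R|=1.20733 >1
Stable set (-4.6222, 0).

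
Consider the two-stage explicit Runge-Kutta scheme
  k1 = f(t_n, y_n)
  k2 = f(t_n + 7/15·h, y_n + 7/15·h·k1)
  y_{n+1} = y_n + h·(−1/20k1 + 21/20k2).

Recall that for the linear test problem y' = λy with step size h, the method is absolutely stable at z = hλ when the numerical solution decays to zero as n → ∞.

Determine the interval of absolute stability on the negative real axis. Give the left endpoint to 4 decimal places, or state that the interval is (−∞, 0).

Test eqn y'=λy, z=hλ:
  k1=λy_n ⇒ h·k1=z·y_n;  k2=λ(1+7/15z)y_n ⇒ h·k2=z(1+7/15z)y_n
  y_{n+1}/y_n = 1 − 1/20z + 21/20z(1+7/15z) = 1 + z + 49/100z²
  R(z) = 1 + z + 49/100z².

Boundary: |R(x)|=1, x<0.
x=-0.4: |R|=0.6784
R=1: x+49/100x²=0 ⇒ x=−100/49=-2.0408; min R=1−1/(4·49/100)=0.4898>−1
Confirm numerically:
  x=-1.525: |R|=0.61456 <1
  x=-1.466: |R|=0.58709 <1
  x=-1.088: |R|=0.49203 <1
  x=-1.064: |R|=0.49073 <1
  x=-2.606: |R|=1.72171 >1
  x=-2.505: |R|=1.56976 >1
  x=-2.439: |R|=1.47587 >1
Stable set (-2.0408, 0).

z∈(-2.0408,0).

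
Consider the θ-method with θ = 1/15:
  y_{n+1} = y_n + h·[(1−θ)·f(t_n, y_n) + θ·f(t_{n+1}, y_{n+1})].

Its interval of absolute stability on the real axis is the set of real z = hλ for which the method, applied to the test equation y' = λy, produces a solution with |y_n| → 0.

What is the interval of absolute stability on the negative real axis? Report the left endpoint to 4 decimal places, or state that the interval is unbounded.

Set f=λy, z=hλ:
  y_{n+1} = y_n + z·[14/15·y_n + 1/15·y_{n+1}] ⇒ (1 − 1/15z)y_{n+1} = (1 + 14/15z)y_n
  Hence R(z) = (1 + 14/15z)/(1 − 1/15z).

Find x<0 with |R(x)|<1.
x=-1: |R|=0.0625
R=−1: 1+14/15x = −1+1/15x ⇒ -13/15x=2 ⇒ x=2/(-13/15)=-2.3077
Confirm numerically:
  x=-2.210: |R|=0.92621 <1
  x=-1.592: |R|=0.43925 <1
  x=-1.498: |R|=0.36198 <1
  x=-0.954: |R|=0.10305 <1
  x=-2.877: |R|=1.41400 >1
  x=-2.543: |R|=1.17437 >1
  x=-2.474: |R|=1.12373 >1
Interval (-2.3077, 0).

z∈(-2.3077,0).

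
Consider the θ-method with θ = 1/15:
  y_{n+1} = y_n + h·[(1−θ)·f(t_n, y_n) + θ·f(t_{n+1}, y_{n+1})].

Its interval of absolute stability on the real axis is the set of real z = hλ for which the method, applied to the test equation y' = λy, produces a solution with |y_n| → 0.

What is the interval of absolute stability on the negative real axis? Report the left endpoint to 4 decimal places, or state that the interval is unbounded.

z∈(-2.3077,0).

Set f=λy, z=hλ:
  y_{n+1} = y_n + z·[14/15·y_n + 1/15·y_{n+1}] ⇒ (1 − 1/15z)y_{n+1} = (1 + 14/15z)y_n
  Hence R(z) = (1 + 14/15z)/(1 − 1/15z).

Find x<0 with |R(x)|<1.
x=-0.53: |R|=0.4881
R=−1: 1+14/15x = −1+1/15x ⇒ -13/15x=2 ⇒ x=2/(-13/15)=-2.3077
Confirm numerically:
  x=-1.551: |R|=0.40566 <1
  x=-1.444: |R|=0.31720 <1
  x=-1.194: |R|=0.10597 <1
  x=-2.844: |R|=1.39072 >1
  x=-2.532: |R|=1.16632 >1
Interval (-2.3077, 0).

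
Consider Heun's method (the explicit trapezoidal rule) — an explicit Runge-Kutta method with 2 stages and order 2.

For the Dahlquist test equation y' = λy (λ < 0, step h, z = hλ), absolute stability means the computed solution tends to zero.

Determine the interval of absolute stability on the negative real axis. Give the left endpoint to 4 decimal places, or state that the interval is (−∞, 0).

Set f=λy, z=hλ:
  order 2, 2-stage ⇒ R(z)=1+z+z^2/2
  (e.g. R(-1.37)=0.56845, |R|=0.56845)

Need |R(x)|<1, x<0.
x=-1.37: |R|=0.5685
|R(-1.06)|=0.5018 |R(-0.97)|=0.5005 |R(-0.78)|=0.5242
Bisect:
  x_lo=-2.7250 |R|=1.9877  x_hi=-0.3559 |R|=0.7075
  mid=-1.54041 |R|=0.64602 →hi
  mid=-2.13269 |R|=1.14149 →lo
  mid=-1.83655 |R|=0.84991 →hi
  mid=-1.98462 |R|=0.98474 →hi
  mid=-2.05865 |R|=1.06037 →lo
  mid=-2.02163 |R|=1.02187 →lo
  mid=-2.00313 |R|=1.00313 →lo
  mid=-1.99387 |R|=0.99389 →hi
  ...
  [-2.00009,-1.99994] ⇒ x*=-2.0000
Interval (-2.0000, 0).

(-2.0000, 0).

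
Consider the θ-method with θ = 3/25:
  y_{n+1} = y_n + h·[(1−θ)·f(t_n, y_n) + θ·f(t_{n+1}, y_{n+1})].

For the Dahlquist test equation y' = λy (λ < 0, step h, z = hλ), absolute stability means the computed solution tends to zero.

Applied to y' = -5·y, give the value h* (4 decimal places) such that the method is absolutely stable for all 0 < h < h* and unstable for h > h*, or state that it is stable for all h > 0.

(-2.6316,0); λ=-5 ⇒ h* = (50/19)/5 = 0.5263.

On y'=λy, z=hλ:
  y_{n+1} = y_n + z·[22/25·y_n + 3/25·y_{n+1}] ⇒ (1 − 3/25z)y_{n+1} = (1 + 22/25z)y_n
  Hence R(z) = (1 + 22/25z)/(1 − 3/25z).

Find x<0 with |R(x)|<1.
x=-1.31: |R|=0.1320
R=−1: 1+22/25x = −1+3/25x ⇒ -19/25x=2 ⇒ x=2/(-19/25)=-2.6316
Confirm numerically:
  x=-2.468: |R|=0.90409 <1
  x=-2.111: |R|=0.68433 <1
  x=-1.192: |R|=0.04283 <1
  x=-3.112: |R|=1.26584 >1
  x=-2.961: |R|=1.18472 >1
So |R|<1 on (-2.6316, 0).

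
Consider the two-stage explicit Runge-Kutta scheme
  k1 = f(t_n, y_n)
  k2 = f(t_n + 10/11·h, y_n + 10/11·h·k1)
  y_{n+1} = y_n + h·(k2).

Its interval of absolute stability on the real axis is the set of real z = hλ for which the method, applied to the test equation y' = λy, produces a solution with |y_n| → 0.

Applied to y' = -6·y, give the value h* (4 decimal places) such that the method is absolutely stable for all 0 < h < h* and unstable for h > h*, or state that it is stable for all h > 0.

(-1.1000,0); λ=-6 ⇒ h* = (11/10)/6 = 0.1833.

Set f=λy, z=hλ:
  k1=λy_n ⇒ h·k1=z·y_n;  k2=λ(1+10/11z)y_n ⇒ h·k2=z(1+10/11z)y_n
  y_{n+1}/y_n = 1 + z(1+10/11z) = 1 + z + 10/11z²
  ⇒ R(z) = 1 + z + 10/11z².

Need |R(x)|<1, x<0.
x=-1.28: |R|=1.2095
R=1: x+10/11x²=0 ⇒ x=−11/10=-1.1000; min R=1−1/(4·10/11)=0.7250>−1
Confirm numerically:
  x=-0.855: |R|=0.80957 <1
  x=-0.780: |R|=0.77309 <1
  x=-0.559: |R|=0.72507 <1
  x=-0.510: |R|=0.72645 <1
  x=-1.639: |R|=1.80311 >1
  x=-1.539: |R|=1.61420 >1
  x=-1.360: |R|=1.32145 >1
So |R|<1 on (-1.1000, 0).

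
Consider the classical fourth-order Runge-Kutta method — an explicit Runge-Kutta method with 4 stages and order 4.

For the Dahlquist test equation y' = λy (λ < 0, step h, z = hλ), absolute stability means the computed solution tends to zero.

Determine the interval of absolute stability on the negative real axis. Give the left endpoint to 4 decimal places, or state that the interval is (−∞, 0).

z∈(-2.7853,0).

Test eqn y'=λy, z=hλ:
  order 4, 4-stage ⇒ R(z)=1+z+z^2/2+z^3/6+z^4/24
  (e.g. R(-0.62)=0.53864, |R|=0.53864)

Need |R(x)|<1, x<0.
x=-0.62: |R|=0.5386
|R(-3.02)|=1.4155 |R(-1.68)|=0.2728 |R(-1.09)|=0.3470
Bisect:
  x_lo=-3.3418 |R|=2.2186  x_hi=-0.3792 |R|=0.6844
  mid=-1.86054 |R|=0.29613 →hi
  mid=-2.60119 |R|=0.75610 →hi
  mid=-2.97151 |R|=1.31903 →lo
  mid=-2.78635 |R|=1.00159 →lo
  mid=-2.69377 |R|=0.87055 →hi
  mid=-2.74006 |R|=0.93391 →hi
  mid=-2.76320 |R|=0.96720 →hi
  mid=-2.77478 |R|=0.98426 →hi
  mid=-2.78056 |R|=0.99289 →hi
  ...
  [-2.78544,-2.78526] ⇒ x*=-2.7853
Stable set (-2.7853, 0).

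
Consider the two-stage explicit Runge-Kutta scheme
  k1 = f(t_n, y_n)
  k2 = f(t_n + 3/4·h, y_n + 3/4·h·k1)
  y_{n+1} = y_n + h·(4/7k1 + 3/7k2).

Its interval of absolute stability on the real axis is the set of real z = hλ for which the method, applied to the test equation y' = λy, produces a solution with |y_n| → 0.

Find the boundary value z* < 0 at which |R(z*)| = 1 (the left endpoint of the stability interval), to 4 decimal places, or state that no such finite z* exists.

z* = -3.1111.

On y'=λy, z=hλ:
  k1=λy_n ⇒ h·k1=z·y_n;  k2=λ(1+3/4z)y_n ⇒ h·k2=z(1+3/4z)y_n
  y_{n+1}/y_n = 1 + 4/7z + 3/7z(1+3/4z) = 1 + z + 9/28z²
  so R(z) = 1 + z + 9/28z².

Find x<0 with |R(x)|<1.
x=-0.45: |R|=0.6151
R=1: x+9/28x²=0 ⇒ x=−28/9=-3.1111; min R=1−1/(4·9/28)=0.2222>−1
Confirm numerically:
  x=-2.452: |R|=0.48053 <1
  x=-2.344: |R|=0.42204 <1
  x=-2.195: |R|=0.35365 <1
  x=-1.550: |R|=0.22223 <1
  x=-3.618: |R|=1.58948 >1
  x=-3.598: |R|=1.56309 >1
Interval (-3.1111, 0).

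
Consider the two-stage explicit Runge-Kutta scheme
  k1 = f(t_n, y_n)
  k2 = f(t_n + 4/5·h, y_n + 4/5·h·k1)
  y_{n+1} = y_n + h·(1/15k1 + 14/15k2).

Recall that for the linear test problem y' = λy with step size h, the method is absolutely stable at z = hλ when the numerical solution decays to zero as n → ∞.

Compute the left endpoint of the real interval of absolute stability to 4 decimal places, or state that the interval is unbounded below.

left endpoint -1.3393.

On y'=λy, z=hλ:
  k1=λy_n ⇒ h·k1=z·y_n;  k2=λ(1+4/5z)y_n ⇒ h·k2=z(1+4/5z)y_n
  y_{n+1}/y_n = 1 + 1/15z + 14/15z(1+4/5z) = 1 + z + 56/75z²
  ⇒ R(z) = 1 + z + 56/75z².

Solve |R(x)|<1 on ℝ⁻.
x=-0.31: |R|=0.7618
R=1: x+56/75x²=0 ⇒ x=−75/56=-1.3393; min R=1−1/(4·56/75)=0.6652>−1
Confirm numerically:
  x=-1.106: |R|=0.80735 <1
  x=-1.099: |R|=0.80282 <1
  x=-0.635: |R|=0.66607 <1
  x=-1.860: |R|=1.72317 >1
  x=-1.570: |R|=1.27046 >1
  x=-1.471: |R|=1.14467 >1
So |R|<1 on (-1.3393, 0).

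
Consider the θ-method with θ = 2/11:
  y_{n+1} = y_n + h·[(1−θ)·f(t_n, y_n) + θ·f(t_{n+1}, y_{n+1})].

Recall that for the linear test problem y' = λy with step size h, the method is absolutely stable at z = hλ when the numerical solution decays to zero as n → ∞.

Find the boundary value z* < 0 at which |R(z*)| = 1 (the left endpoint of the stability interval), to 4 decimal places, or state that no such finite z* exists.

left endpoint -3.1429.

On y'=λy, z=hλ:
  y_{n+1} = y_n + z·[9/11·y_n + 2/11·y_{n+1}] ⇒ (1 − 2/11z)y_{n+1} = (1 + 9/11z)y_n
  Hence R(z) = (1 + 9/11z)/(1 − 2/11z).

Need |R(x)|<1, x<0.
x=-1.04: |R|=0.1254
R=−1: 1+9/11x = −1+2/11x ⇒ -7/11x=2 ⇒ x=2/(-7/11)=-3.1429
Confirm numerically:
  x=-2.516: |R|=0.72630 <1
  x=-2.246: |R|=0.59476 <1
  x=-1.607: |R|=0.24363 <1
  x=-3.702: |R|=1.21267 >1
  x=-3.491: |R|=1.13552 >1
  x=-3.295: |R|=1.06055 >1
Interval (-3.1429, 0).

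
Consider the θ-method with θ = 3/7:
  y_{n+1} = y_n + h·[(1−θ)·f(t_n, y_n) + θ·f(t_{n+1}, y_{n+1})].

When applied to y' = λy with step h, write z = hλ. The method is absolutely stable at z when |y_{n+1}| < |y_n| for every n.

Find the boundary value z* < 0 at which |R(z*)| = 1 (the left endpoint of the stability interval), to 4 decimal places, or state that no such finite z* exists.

With y'=λy (z=hλ):
  y_{n+1} = y_n + z·[4/7·y_n + 3/7·y_{n+1}] ⇒ (1 − 3/7z)y_{n+1} = (1 + 4/7z)y_n
  R(z) = (1 + 4/7z)/(1 − 3/7z).

Solve |R(x)|<1 on ℝ⁻.
x=-1.57: |R|=0.0615
R=−1: 1+4/7x = −1+3/7x ⇒ -1/7x=2 ⇒ x=2/(-1/7)=-14.0000
Confirm numerically:
  x=-10.657: |R|=0.91422 <1
  x=-9.094: |R|=0.85689 <1
  x=-6.335: |R|=0.70525 <1
  x=-14.458: |R|=1.00909 >1
  x=-14.434: |R|=1.00863 >1
  x=-14.073: |R|=1.00148 >1
Interval (-14.0000, 0).

z* = -14.0000.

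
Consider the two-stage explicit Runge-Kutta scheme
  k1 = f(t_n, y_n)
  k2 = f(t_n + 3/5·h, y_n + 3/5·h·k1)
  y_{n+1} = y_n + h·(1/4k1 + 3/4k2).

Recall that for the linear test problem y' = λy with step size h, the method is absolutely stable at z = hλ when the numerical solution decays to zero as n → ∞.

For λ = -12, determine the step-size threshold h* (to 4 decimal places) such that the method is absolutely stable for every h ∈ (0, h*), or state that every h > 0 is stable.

With y'=λy (z=hλ):
  k1=λy_n ⇒ h·k1=z·y_n;  k2=λ(1+3/5z)y_n ⇒ h·k2=z(1+3/5z)y_n
  y_{n+1}/y_n = 1 + 1/4z + 3/4z(1+3/5z) = 1 + z + 9/20z²
  ⇒ R(z) = 1 + z + 9/20z².

Boundary: |R(x)|=1, x<0.
x=-0.96: |R|=0.4547
R=1: x+9/20x²=0 ⇒ x=−20/9=-2.2222; min R=1−1/(4·9/20)=0.4444>−1
Confirm numerically:
  x=-1.714: |R|=0.60801 <1
  x=-1.652: |R|=0.57610 <1
  x=-1.549: |R|=0.53073 <1
  x=-2.743: |R|=1.64282 >1
  x=-2.509: |R|=1.32379 >1
So |R|<1 on (-2.2222, 0).

(-2.2222,0); λ=-12 ⇒ h* = (20/9)/12 = 0.1852.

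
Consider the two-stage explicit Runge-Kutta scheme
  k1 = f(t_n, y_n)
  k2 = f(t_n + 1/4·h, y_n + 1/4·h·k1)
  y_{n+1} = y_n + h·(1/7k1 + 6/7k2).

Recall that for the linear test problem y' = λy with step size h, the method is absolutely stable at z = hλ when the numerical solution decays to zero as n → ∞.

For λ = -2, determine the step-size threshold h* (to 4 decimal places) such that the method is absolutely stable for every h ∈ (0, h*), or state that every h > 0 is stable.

On y'=λy, z=hλ:
  k1=λy_n ⇒ h·k1=z·y_n;  k2=λ(1+1/4z)y_n ⇒ h·k2=z(1+1/4z)y_n
  y_{n+1}/y_n = 1 + 1/7z + 6/7z(1+1/4z) = 1 + z + 3/14z²
  ⇒ R(z) = 1 + z + 3/14z².

Need |R(x)|<1, x<0.
x=-0.41: |R|=0.6260
R=1: x+3/14x²=0 ⇒ x=−14/3=-4.6667; min R=1−1/(4·3/14)=-0.1667>−1
Confirm numerically:
  x=-3.567: |R|=0.15946 <1
  x=-2.500: |R|=0.16071 <1
  x=-2.213: |R|=0.16356 <1
  x=-1.974: |R|=0.13900 <1
  x=-5.234: |R|=1.63630 >1
  x=-5.202: |R|=1.59674 >1
Stable set (-4.6667, 0).

(-4.6667,0); λ=-2 ⇒ h* = (14/3)/2 = 2.3333.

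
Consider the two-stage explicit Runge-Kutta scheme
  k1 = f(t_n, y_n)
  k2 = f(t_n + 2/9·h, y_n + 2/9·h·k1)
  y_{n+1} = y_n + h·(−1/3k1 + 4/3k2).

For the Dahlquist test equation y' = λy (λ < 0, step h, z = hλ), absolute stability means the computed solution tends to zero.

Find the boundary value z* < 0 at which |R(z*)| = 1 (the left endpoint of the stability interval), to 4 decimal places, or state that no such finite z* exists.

Test eqn y'=λy, z=hλ:
  k1=λy_n ⇒ h·k1=z·y_n;  k2=λ(1+2/9z)y_n ⇒ h·k2=z(1+2/9z)y_n
  y_{n+1}/y_n = 1 − 1/3z + 4/3z(1+2/9z) = 1 + z + 8/27z²
  ⇒ R(z) = 1 + z + 8/27z².

Solve |R(x)|<1 on ℝ⁻.
x=-1.62: |R|=0.1576
R=1: x+8/27x²=0 ⇒ x=−27/8=-3.3750; min R=1−1/(4·8/27)=0.1562>−1
Confirm numerically:
  x=-3.053: |R|=0.70872 <1
  x=-2.770: |R|=0.50345 <1
  x=-2.748: |R|=0.48948 <1
  x=-2.158: |R|=0.22184 <1
  x=-3.725: |R|=1.38630 >1
  x=-3.642: |R|=1.28812 >1
  x=-3.450: |R|=1.07667 >1
Interval (-3.3750, 0).

left endpoint -3.3750.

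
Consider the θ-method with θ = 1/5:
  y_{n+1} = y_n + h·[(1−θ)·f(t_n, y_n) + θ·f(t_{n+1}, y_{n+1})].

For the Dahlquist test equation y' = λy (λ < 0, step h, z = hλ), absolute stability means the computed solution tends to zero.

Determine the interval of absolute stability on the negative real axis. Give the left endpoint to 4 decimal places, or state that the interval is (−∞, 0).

(-3.3333, 0).

Test eqn y'=λy, z=hλ:
  y_{n+1} = y_n + z·[4/5·y_n + 1/5·y_{n+1}] ⇒ (1 − 1/5z)y_{n+1} = (1 + 4/5z)y_n
  R(z) = (1 + 4/5z)/(1 − 1/5z).

Find x<0 with |R(x)|<1.
x=-1.09: |R|=0.1051
R=−1: 1+4/5x = −1+1/5x ⇒ -3/5x=2 ⇒ x=2/(-3/5)=-3.3333
Confirm numerically:
  x=-2.957: |R|=0.85811 <1
  x=-2.321: |R|=0.58517 <1
  x=-1.398: |R|=0.09253 <1
  x=-3.645: |R|=1.10816 >1
  x=-3.560: |R|=1.07944 >1
  x=-3.478: |R|=1.05119 >1
Stable set (-3.3333, 0).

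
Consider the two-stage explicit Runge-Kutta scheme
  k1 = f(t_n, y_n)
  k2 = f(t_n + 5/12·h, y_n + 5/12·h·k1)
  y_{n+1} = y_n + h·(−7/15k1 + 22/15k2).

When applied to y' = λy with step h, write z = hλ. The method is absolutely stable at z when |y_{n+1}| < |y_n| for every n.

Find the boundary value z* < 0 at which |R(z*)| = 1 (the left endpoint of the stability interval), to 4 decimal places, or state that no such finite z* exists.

With y'=λy (z=hλ):
  k1=λy_n ⇒ h·k1=z·y_n;  k2=λ(1+5/12z)y_n ⇒ h·k2=z(1+5/12z)y_n
  y_{n+1}/y_n = 1 − 7/15z + 22/15z(1+5/12z) = 1 + z + 11/18z²
  Hence R(z) = 1 + z + 11/18z².

Need |R(x)|<1, x<0.
x=-0.99: |R|=0.6090
R=1: x+11/18x²=0 ⇒ x=−18/11=-1.6364; min R=1−1/(4·11/18)=0.5909>−1
Confirm numerically:
  x=-1.511: |R|=0.88424 <1
  x=-1.490: |R|=0.86673 <1
  x=-1.255: |R|=0.70752 <1
  x=-1.223: |R|=0.69106 <1
  x=-1.914: |R|=1.32474 >1
  x=-1.855: |R|=1.24785 >1
  x=-1.805: |R|=1.18602 >1
Stable set (-1.6364, 0).

z* = -1.6364.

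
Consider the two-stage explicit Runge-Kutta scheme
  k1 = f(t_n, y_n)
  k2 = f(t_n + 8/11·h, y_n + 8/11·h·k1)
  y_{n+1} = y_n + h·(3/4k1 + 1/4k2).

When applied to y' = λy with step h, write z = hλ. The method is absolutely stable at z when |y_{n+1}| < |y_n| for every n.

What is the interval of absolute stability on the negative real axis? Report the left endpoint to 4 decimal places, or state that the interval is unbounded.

On y'=λy, z=hλ:
  k1=λy_n ⇒ h·k1=z·y_n;  k2=λ(1+8/11z)y_n ⇒ h·k2=z(1+8/11z)y_n
  y_{n+1}/y_n = 1 + 3/4z + 1/4z(1+8/11z) = 1 + z + 2/11z²
  ⇒ R(z) = 1 + z + 2/11z².

Find x<0 with |R(x)|<1.
x=-1.34: |R|=0.0135
R=1: x+2/11x²=0 ⇒ x=−11/2=-5.5000; min R=1−1/(4·2/11)=-0.3750>−1
Confirm numerically:
  x=-5.270: |R|=0.77962 <1
  x=-5.001: |R|=0.54627 <1
  x=-3.333: |R|=0.31320 <1
  x=-6.096: |R|=1.66058 >1
  x=-5.681: |R|=1.18696 >1
Interval (-5.5000, 0).

(-5.5000, 0).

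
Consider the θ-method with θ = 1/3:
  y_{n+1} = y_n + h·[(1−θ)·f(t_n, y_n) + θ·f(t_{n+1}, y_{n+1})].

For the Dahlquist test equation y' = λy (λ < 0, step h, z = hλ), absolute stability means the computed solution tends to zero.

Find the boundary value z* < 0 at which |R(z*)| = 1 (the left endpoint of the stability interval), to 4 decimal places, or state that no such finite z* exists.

left endpoint -6.0000.

On y'=λy, z=hλ:
  y_{n+1} = y_n + z·[2/3·y_n + 1/3·y_{n+1}] ⇒ (1 − 1/3z)y_{n+1} = (1 + 2/3z)y_n
  Hence R(z) = (1 + 2/3z)/(1 − 1/3z).

Need |R(x)|<1, x<0.
x=-1.26: |R|=0.1127
R=−1: 1+2/3x = −1+1/3x ⇒ -1/3x=2 ⇒ x=2/(-1/3)=-6.0000
Confirm numerically:
  x=-3.886: |R|=0.69300 <1
  x=-3.580: |R|=0.63222 <1
  x=-2.867: |R|=0.46600 <1
  x=-6.357: |R|=1.03815 >1
  x=-6.349: |R|=1.03733 >1
Stable set (-6.0000, 0).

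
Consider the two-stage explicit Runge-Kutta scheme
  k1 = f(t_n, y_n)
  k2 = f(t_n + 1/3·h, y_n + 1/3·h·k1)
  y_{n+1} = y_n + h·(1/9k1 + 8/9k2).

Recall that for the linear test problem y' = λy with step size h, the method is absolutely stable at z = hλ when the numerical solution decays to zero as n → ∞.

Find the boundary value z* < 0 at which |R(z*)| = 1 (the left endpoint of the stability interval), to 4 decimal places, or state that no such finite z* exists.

On y'=λy, z=hλ:
  k1=λy_n ⇒ h·k1=z·y_n;  k2=λ(1+1/3z)y_n ⇒ h·k2=z(1+1/3z)y_n
  y_{n+1}/y_n = 1 + 1/9z + 8/9z(1+1/3z) = 1 + z + 8/27z²
  ⇒ R(z) = 1 + z + 8/27z².

Boundary: |R(x)|=1, x<0.
x=-1.76: |R|=0.1578
R=1: x+8/27x²=0 ⇒ x=−27/8=-3.3750; min R=1−1/(4·8/27)=0.1562>−1
Confirm numerically:
  x=-3.165: |R|=0.80307 <1
  x=-2.620: |R|=0.41390 <1
  x=-1.941: |R|=0.17529 <1
  x=-3.860: |R|=1.55470 >1
  x=-3.732: |R|=1.39476 >1
So |R|<1 on (-3.3750, 0).

left endpoint -3.3750.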